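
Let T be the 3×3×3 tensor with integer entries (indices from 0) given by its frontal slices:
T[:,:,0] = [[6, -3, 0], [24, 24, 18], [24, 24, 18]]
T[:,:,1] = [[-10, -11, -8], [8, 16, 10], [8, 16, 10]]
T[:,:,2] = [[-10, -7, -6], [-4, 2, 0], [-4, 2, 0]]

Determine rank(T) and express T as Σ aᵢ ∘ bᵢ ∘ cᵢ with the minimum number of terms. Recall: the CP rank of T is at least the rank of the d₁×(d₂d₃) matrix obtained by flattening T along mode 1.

rank(T) = 2

Lower bound: the mode-1 unfolding of T (rows indexed by i, columns by (j,k) = (0,0), (0,1), (0,2), (1,0), (1,1), (1,2), (2,0), (2,1), (2,2)) is [[6, -10, -10, -3, -11, -7, 0, -8, -6], [24, 8, -4, 24, 16, 2, 18, 10, 0], [24, 8, -4, 24, 16, 2, 18, 10, 0]].
There the 2×2 minor on rows i ∈ {0, 1}, columns (j,k) ∈ {(0,0), (0,1)} is det [[6, -10], [24, 8]] = 288 ≠ 0, so this unfolding has rank ≥ 2; CP rank is at least every unfolding rank, so rank(T) ≥ 2. (This is only a lower bound: in general the CP rank may exceed every unfolding rank, so we still need to exhibit 2 rank-1 terms summing to T.)
Upper bound — finding two terms. Write S_k = T[:,:,k] for the frontal slices: S₀ = [[6, -3, 0], [24, 24, 18], [24, 24, 18]], S₁ = [[-10, -11, -8], [8, 16, 10], [8, 16, 10]], S₂ = [[-10, -7, -6], [-4, 2, 0], [-4, 2, 0]].
If T = a₁ ∘ b₁ ∘ c₁ + a₂ ∘ b₂ ∘ c₂ then each S_k = c₁[k]·a₁b₁ᵀ + c₂[k]·a₂b₂ᵀ. S₀ and S₁ are linearly independent, so a₁b₁ᵀ and a₂b₂ᵀ must span the same plane of matrices: they are the rank-1 matrices of the form x·S₀ + y·S₁.
The 2×2 minor of x·S₀ + y·S₁ on rows {0,1}, columns {0,1} is 216·x² + 144·xy − 72·y² = 72·(3·x − y)(x + y), vanishing at (x:y) = (1:3) and (1:-1).
M₁ = S₀ + 3·S₁ = [[-24, -36, -24], [48, 72, 48], [48, 72, 48]] = (-12)·[1, -2, -2][2, 3, 2]ᵀ and M₂ = S₀ − S₁ = [[16, 8, 8], [16, 8, 8], [16, 8, 8]] = 8·[1, 1, 1][2, 1, 1]ᵀ, so take a₁ = [1, -2, -2], b₁ = [2, 3, 2], a₂ = [1, 1, 1], b₂ = [2, 1, 1].
Each slice is an integer combination of E₁ = a₁b₁ᵀ and E₂ = a₂b₂ᵀ: S₀ = −3·E₁ + 6·E₂, S₁ = −3·E₁ − 2·E₂, S₂ = −E₁ − 4·E₂; reading off coefficients, c₁ = [-3, -3, -1] and c₂ = [6, -2, -4].
Hence T = [1, -2, -2] ∘ [2, 3, 2] ∘ [-3, -3, -1] + [1, 1, 1] ∘ [2, 1, 1] ∘ [6, -2, -4], so rank(T) ≤ 2.
These bounds meet, so rank(T) = 2.
Check entry T[0,0,1] = -10: (1)·(2)·(-3) + (1)·(2)·(-2) = -10.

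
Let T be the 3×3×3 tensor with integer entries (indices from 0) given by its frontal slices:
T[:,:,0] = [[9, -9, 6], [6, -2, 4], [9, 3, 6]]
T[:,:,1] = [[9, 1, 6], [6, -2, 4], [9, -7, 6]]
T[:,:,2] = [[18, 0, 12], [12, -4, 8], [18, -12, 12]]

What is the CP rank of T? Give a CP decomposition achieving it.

rank(T) = 2

Lower bound: the mode-1 unfolding of T (rows indexed by i, columns by (j,k) = (0,0), (0,1), (0,2), (1,0), (1,1), (1,2), (2,0), (2,1), (2,2)) is [[9, 9, 18, -9, 1, 0, 6, 6, 12], [6, 6, 12, -2, -2, -4, 4, 4, 8], [9, 9, 18, 3, -7, -12, 6, 6, 12]].
There the 2×2 minor on rows i ∈ {0, 1}, columns (j,k) ∈ {(0,0), (1,0)} is det [[9, -9], [6, -2]] = 36 ≠ 0, so this unfolding has rank ≥ 2; CP rank is at least every unfolding rank, so rank(T) ≥ 2. (Unfolding ranks only ever bound the CP rank from below — rank(T) can be strictly larger than all of them — so the matching upper bound has to come from an explicit 2-term decomposition.)
Upper bound — finding two terms. Write S_k = T[:,:,k] for the frontal slices: S₀ = [[9, -9, 6], [6, -2, 4], [9, 3, 6]], S₁ = [[9, 1, 6], [6, -2, 4], [9, -7, 6]], S₂ = [[18, 0, 12], [12, -4, 8], [18, -12, 12]].
If T = a₁ ⊗ b₁ ⊗ c₁ + a₂ ⊗ b₂ ⊗ c₂ then each S_k = c₁[k]·a₁b₁ᵀ + c₂[k]·a₂b₂ᵀ. S₀ and S₁ are linearly independent, so a₁b₁ᵀ and a₂b₂ᵀ must span the same plane of matrices: they are the rank-1 matrices of the form x·S₀ + y·S₁.
The 2×2 minor of x·S₀ + y·S₁ on rows {0,1}, columns {0,1} is 36·x² + 12·xy − 24·y² = 12·(3·x − 2·y)(x + y), vanishing at (x:y) = (2:3) and (1:-1).
M₁ = 2·S₀ + 3·S₁ = [[45, -15, 30], [30, -10, 20], [45, -15, 30]] = 5·[3, 2, 3][3, -1, 2]ᵀ and M₂ = S₀ − S₁ = [[0, -10, 0], [0, 0, 0], [0, 10, 0]] = (-10)·[1, 0, -1][0, 1, 0]ᵀ, so take a₁ = [3, 2, 3], b₁ = [3, -1, 2], a₂ = [1, 0, -1], b₂ = [0, 1, 0].
Each slice is an integer combination of E₁ = a₁b₁ᵀ and E₂ = a₂b₂ᵀ: S₀ = E₁ − 6·E₂, S₁ = E₁ + 4·E₂, S₂ = 2·E₁ + 6·E₂; reading off coefficients, c₁ = [1, 1, 2] and c₂ = [-6, 4, 6].
Hence T = [3, 2, 3] ⊗ [3, -1, 2] ⊗ [1, 1, 2] + [1, 0, -1] ⊗ [0, 1, 0] ⊗ [-6, 4, 6], so rank(T) ≤ 2.
These bounds meet, so rank(T) = 2.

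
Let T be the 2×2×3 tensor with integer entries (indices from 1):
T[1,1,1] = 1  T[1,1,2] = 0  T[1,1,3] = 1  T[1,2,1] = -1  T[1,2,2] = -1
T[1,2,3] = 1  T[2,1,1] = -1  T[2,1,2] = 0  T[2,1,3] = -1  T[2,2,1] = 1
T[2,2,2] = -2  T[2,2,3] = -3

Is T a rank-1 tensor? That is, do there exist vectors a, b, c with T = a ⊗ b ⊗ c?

The mode-3 unfolding of T (rows indexed by k, columns by (i,j) = (1,1), (1,2), (2,1), (2,2)) is [[1, -1, -1, 1], [0, -1, 0, -2], [1, 1, -1, -3]].
There the 3×3 minor on rows k ∈ {1, 2, 3}, columns (i,j) ∈ {(1,1), (1,2), (2,2)} is det [[1, -1, 1], [0, -1, -2], [1, 1, -3]] = 8 ≠ 0, so this unfolding has rank ≥ 3; CP rank is at least every unfolding rank, so rank(T) ≥ 3.
In particular rank(T) ≥ 3 > 1, so T is not rank-1.

No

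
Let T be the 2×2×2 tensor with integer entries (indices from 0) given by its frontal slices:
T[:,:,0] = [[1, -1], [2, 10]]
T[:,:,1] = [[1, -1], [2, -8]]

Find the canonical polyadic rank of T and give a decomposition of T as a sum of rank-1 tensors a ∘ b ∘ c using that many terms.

Lower bound: in the mode-1 unfolding of T (rows indexed by i, columns by (j,k)) the 2×2 minor on rows i ∈ {0, 1}, columns (j,k) ∈ {(0,0), (1,0)} is det [[1, -1], [2, 10]] = 12 ≠ 0, so that unfolding has rank ≥ 2 and hence rank(T) ≥ 2 (CP rank is at least every unfolding rank, though it can be larger).
Upper bound: with S_k = T[:,:,k], the two rank-1 terms a₁b₁ᵀ, a₂b₂ᵀ are the rank-1 members of the pencil x·S₀ + y·S₁.
det(x·S₀ + y·S₁) is 12·x² + 6·xy − 6·y² = 6·(2·x − y)(x + y), vanishing at (x:y) = (1:2) and (1:-1).
M₁ = S₀ + 2·S₁ = [[3, -3], [6, -6]] = 3·(1, 2)(1, -1)ᵀ and M₂ = S₀ − S₁ = [[0, 0], [0, 18]] = 18·(0, 1)(0, 1)ᵀ, so take a₁ = (1, 2), b₁ = (1, -1), a₂ = (0, 1), b₂ = (0, 1).
Each slice is an integer combination of E₁ = a₁b₁ᵀ and E₂ = a₂b₂ᵀ: S₀ = E₁ + 12·E₂, S₁ = E₁ − 6·E₂; reading off coefficients, c₁ = (1, 1) and c₂ = (12, -6).
Hence T = (1, 2) ∘ (1, -1) ∘ (1, 1) + (0, 1) ∘ (0, 1) ∘ (12, -6), so rank(T) ≤ 2.
These bounds meet, so rank(T) = 2.

rank(T) = 2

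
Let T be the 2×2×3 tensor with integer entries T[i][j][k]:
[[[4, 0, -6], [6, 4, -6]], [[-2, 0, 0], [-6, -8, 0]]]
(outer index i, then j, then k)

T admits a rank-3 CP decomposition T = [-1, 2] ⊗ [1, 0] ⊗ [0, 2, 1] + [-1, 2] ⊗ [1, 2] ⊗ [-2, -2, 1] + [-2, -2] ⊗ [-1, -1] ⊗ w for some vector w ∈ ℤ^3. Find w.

Subtract the known terms from T to get the rank-1 residual R = [-2, -2] ⊗ [-1, -1] ⊗ w, so R[i,j,k] = a[i]·b[j]·w[k]. Pick indices with nonzero a[0]·b[0] = (-2)·(-1) = 2. Only the fibre through (0,0,·) is needed: R[0,0,:] = T[0,0,:] − Σₗ aₗ[0]bₗ[0]cₗ = [4, 0, -6] − (-1)·(1)·[0, 2, 1] − (-1)·(1)·[-2, -2, 1] = [2, 0, -4]. Then w[k] = R[0,0,k] / 2 for each k, giving w = [2, 0, -4] / 2 = [1, 0, -2].

w = [1, 0, -2]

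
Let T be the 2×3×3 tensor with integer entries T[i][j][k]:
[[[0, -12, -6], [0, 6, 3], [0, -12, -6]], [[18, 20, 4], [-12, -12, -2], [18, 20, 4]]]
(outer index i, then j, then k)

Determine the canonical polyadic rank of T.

2

Lower bound: the mode-1 unfolding of T (rows indexed by i, columns by (j,k) = (0,0), (0,1), (0,2), (1,0), (1,1), (1,2), (2,0), (2,1), (2,2)) is [[0, -12, -6, 0, 6, 3, 0, -12, -6], [18, 20, 4, -12, -12, -2, 18, 20, 4]].
There the 2×2 minor on rows i ∈ {0, 1}, columns (j,k) ∈ {(0,0), (0,1)} is det [[0, -12], [18, 20]] = 216 ≠ 0, so this unfolding has rank ≥ 2; CP rank is at least every unfolding rank, so rank(T) ≥ 2. (This is only a lower bound: in general the CP rank may exceed every unfolding rank, so we still need to exhibit 2 rank-1 terms summing to T.)
Upper bound — finding two terms. Write S_k = T[:,:,k] for the frontal slices: S₀ = [[0, 0, 0], [18, -12, 18]], S₁ = [[-12, 6, -12], [20, -12, 20]], S₂ = [[-6, 3, -6], [4, -2, 4]].
If T = a₁ ⊗ b₁ ⊗ c₁ + a₂ ⊗ b₂ ⊗ c₂ then each S_k = c₁[k]·a₁b₁ᵀ + c₂[k]·a₂b₂ᵀ. S₀ and S₁ are linearly independent, so a₁b₁ᵀ and a₂b₂ᵀ must span the same plane of matrices: they are the rank-1 matrices of the form x·S₀ + y·S₁.
The 2×2 minor of x·S₀ + y·S₁ on rows {0,1}, columns {0,1} is 36·xy + 24·y² = 12·(3·x + 2·y)(y), vanishing at (x:y) = (2:-3) and (1:0).
M₁ = 2·S₀ − 3·S₁ = [[36, -18, 36], [-24, 12, -24]] = 6·(3, -2)(2, -1, 2)ᵀ and M₂ = S₀ = [[0, 0, 0], [18, -12, 18]] = 6·(0, 1)(3, -2, 3)ᵀ, so take a₁ = (3, -2), b₁ = (2, -1, 2), a₂ = (0, 1), b₂ = (3, -2, 3).
Each slice is an integer combination of E₁ = a₁b₁ᵀ and E₂ = a₂b₂ᵀ: S₀ = 6·E₂, S₁ = −2·E₁ + 4·E₂, S₂ = −E₁; reading off coefficients, c₁ = (0, -2, -1) and c₂ = (6, 4, 0).
Hence T = (3, -2) ⊗ (2, -1, 2) ⊗ (0, -2, -1) + (0, 1) ⊗ (3, -2, 3) ⊗ (6, 4, 0), so rank(T) ≤ 2.
These bounds meet, so rank(T) = 2.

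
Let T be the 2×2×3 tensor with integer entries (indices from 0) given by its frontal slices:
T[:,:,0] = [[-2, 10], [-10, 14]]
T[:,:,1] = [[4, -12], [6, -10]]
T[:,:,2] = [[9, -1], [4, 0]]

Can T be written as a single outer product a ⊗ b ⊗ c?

The mode-3 unfolding of T (rows indexed by k, columns by (i,j) = (0,0), (0,1), (1,0), (1,1)) is [[-2, 10, -10, 14], [4, -12, 6, -10], [9, -1, 4, 0]].
There the 3×3 minor on rows k ∈ {0, 1, 2}, columns (i,j) ∈ {(0,0), (0,1), (1,0)} is det [[-2, 10, -10], [4, -12, 6], [9, -1, 4]] = -576 ≠ 0, so this unfolding has rank ≥ 3; CP rank is at least every unfolding rank, so rank(T) ≥ 3.
In particular rank(T) ≥ 3 > 1, so T is not rank-1.

No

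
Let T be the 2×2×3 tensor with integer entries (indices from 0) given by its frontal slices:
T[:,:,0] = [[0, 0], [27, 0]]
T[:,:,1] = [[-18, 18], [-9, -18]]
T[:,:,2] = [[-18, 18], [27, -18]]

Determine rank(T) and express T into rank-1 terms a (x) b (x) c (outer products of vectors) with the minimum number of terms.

rank(T) = 2

Lower bound: the mode-3 unfolding of T (rows indexed by k, columns by (i,j) = (0,0), (0,1), (1,0), (1,1)) is [[0, 0, 27, 0], [-18, 18, -9, -18], [-18, 18, 27, -18]].
There the 2×2 minor on rows k ∈ {0, 1}, columns (i,j) ∈ {(0,0), (1,0)} is det [[0, 27], [-18, -9]] = 486 ≠ 0, so this unfolding has rank ≥ 2; CP rank is at least every unfolding rank, so rank(T) ≥ 2. (Unfolding ranks only ever bound the CP rank from below — rank(T) can be strictly larger than all of them — so the matching upper bound has to come from an explicit 2-term decomposition.)
Upper bound — finding two terms. Write S_k = T[:,:,k] for the frontal slices: S₀ = [[0, 0], [27, 0]], S₁ = [[-18, 18], [-9, -18]], S₂ = [[-18, 18], [27, -18]].
If T = a₁ (x) b₁ (x) c₁ + a₂ (x) b₂ (x) c₂ then each S_k = c₁[k]·a₁b₁ᵀ + c₂[k]·a₂b₂ᵀ. S₀ and S₁ are linearly independent, so a₁b₁ᵀ and a₂b₂ᵀ must span the same plane of matrices: they are the rank-1 matrices of the form x·S₀ + y·S₁.
det(x·S₀ + y·S₁) is −486·xy + 486·y² = (-486)·(x − y)(y), vanishing at (x:y) = (1:1) and (1:0).
M₁ = S₀ + S₁ = [[-18, 18], [18, -18]] = (-18)·[1, -1][1, -1]ᵀ and M₂ = S₀ = [[0, 0], [27, 0]] = 27·[0, 1][1, 0]ᵀ, so take a₁ = [1, -1], b₁ = [1, -1], a₂ = [0, 1], b₂ = [1, 0].
Each slice is an integer combination of E₁ = a₁b₁ᵀ and E₂ = a₂b₂ᵀ: S₀ = 27·E₂, S₁ = −18·E₁ − 27·E₂, S₂ = −18·E₁ + 9·E₂; reading off coefficients, c₁ = [0, -18, -18] and c₂ = [27, -27, 9].
Hence T = [1, -1] (x) [1, -1] (x) [0, -18, -18] + [0, 1] (x) [1, 0] (x) [27, -27, 9], so rank(T) ≤ 2.
These bounds meet, so rank(T) = 2.
Check entry T[1,0,2] = 27: (-1)·(1)·(-18) + (1)·(1)·(9) = 27.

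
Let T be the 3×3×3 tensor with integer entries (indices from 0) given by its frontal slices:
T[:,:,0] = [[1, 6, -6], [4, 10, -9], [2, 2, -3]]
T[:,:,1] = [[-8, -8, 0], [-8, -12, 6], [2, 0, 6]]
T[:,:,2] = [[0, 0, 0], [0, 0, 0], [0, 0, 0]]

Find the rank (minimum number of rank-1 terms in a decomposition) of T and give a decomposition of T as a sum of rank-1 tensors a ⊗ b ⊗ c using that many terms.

Lower bound: in the mode-1 unfolding of T (rows indexed by i, columns by (j,k)) the 3×3 minor on rows i ∈ {0, 1, 2}, columns (j,k) ∈ {(0,0), (0,1), (1,0)} is det [[1, -8, 6], [4, -8, 10], [2, 2, 2]] = 12 ≠ 0, so that unfolding has rank ≥ 3 and hence rank(T) ≥ 3 (CP rank is at least every unfolding rank, though it can be larger).
Upper bound: T is a sum of 3 rank-1 terms, T = [1, 1, -1] ⊗ [1, 2, 0] ⊗ [1, -2, 0] + [1, 2, 1] ⊗ [1, 2, -2] ⊗ [2, -2, 0] + [2, 1, -1] ⊗ [1, 0, 1] ⊗ [-1, -2, 0] (one valid choice — decompositions are not unique — normalised so each a, b is primitive with positive first nonzero entry; check it by expanding all entries), so rank(T) ≤ 3.
These bounds meet, so rank(T) = 3.

rank(T) = 3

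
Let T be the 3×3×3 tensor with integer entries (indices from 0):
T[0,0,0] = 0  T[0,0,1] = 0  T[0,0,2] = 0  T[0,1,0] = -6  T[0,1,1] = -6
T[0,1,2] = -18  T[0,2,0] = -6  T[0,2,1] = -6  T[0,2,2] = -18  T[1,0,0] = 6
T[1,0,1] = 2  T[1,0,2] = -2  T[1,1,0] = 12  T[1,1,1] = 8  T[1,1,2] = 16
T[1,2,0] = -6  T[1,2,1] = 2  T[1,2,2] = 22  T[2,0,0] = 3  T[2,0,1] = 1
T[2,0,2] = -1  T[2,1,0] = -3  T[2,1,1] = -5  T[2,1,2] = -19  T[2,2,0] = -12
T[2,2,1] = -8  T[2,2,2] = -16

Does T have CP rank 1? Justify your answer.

The mode-3 unfolding of T (rows indexed by k, columns by (i,j) = (0,0), (0,1), (0,2), (1,0), (1,1), (1,2), (2,0), (2,1), (2,2)) is [[0, -6, -6, 6, 12, -6, 3, -3, -12], [0, -6, -6, 2, 8, 2, 1, -5, -8], [0, -18, -18, -2, 16, 22, -1, -19, -16]].
There the 2×2 minor on rows k ∈ {0, 1}, columns (i,j) ∈ {(0,1), (1,0)} is det [[-6, 6], [-6, 2]] = 24 ≠ 0, so this unfolding has rank ≥ 2; CP rank is at least every unfolding rank, so rank(T) ≥ 2.
In particular rank(T) ≥ 2 > 1, so T is not rank-1.

No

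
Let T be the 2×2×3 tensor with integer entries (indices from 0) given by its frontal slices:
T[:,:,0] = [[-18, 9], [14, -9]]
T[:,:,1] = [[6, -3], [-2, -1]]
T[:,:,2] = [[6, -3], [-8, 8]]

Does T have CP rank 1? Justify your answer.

The mode-1 unfolding of T (rows indexed by i, columns by (j,k) = (0,0), (0,1), (0,2), (1,0), (1,1), (1,2)) is [[-18, 6, 6, 9, -3, -3], [14, -2, -8, -9, -1, 8]].
There the 2×2 minor on rows i ∈ {0, 1}, columns (j,k) ∈ {(0,0), (0,1)} is det [[-18, 6], [14, -2]] = -48 ≠ 0, so this unfolding has rank ≥ 2; CP rank is at least every unfolding rank, so rank(T) ≥ 2.
In particular rank(T) ≥ 2 > 1, so T is not rank-1.

No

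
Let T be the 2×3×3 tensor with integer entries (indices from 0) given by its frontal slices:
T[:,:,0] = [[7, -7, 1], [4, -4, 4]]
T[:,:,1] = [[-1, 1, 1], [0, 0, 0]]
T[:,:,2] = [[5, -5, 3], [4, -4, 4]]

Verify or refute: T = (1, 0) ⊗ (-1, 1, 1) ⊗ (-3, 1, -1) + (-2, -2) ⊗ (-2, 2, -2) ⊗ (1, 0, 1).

Reconstruct entrywise from the claimed factors. For example, T[0,2,1] = 1 and Σₗ aₗ[0]bₗ[2]cₗ[1] = (1)·(1)·(1) + (-2)·(-2)·(0) = 1; checking all 18 entries, every one matches. The claim holds.

Yes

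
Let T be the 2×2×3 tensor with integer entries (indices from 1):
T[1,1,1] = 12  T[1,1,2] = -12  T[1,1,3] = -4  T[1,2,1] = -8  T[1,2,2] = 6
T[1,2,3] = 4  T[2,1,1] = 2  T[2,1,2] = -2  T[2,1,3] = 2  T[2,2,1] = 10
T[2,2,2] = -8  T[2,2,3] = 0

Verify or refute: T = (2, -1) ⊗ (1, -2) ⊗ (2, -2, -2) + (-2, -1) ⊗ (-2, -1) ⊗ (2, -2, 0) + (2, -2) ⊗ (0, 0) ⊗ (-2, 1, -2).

Reconstruct entry (1,2,1) from the claimed factors: Σₗ aₗ[1]bₗ[2]cₗ[1] = (2)·(-2)·(2) + (-2)·(-1)·(2) + (2)·(0)·(-2) = -4, but T[1,2,1] = -8. The claim is false.

No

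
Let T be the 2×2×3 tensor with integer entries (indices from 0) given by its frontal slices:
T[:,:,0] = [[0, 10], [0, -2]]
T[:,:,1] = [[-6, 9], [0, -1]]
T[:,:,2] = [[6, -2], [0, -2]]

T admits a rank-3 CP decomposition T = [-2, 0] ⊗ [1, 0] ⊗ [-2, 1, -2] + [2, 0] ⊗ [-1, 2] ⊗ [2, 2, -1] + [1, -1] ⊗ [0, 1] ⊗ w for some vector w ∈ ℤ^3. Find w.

w = [2, 1, 2]

Subtract the known terms from T to get the rank-1 residual R = [1, -1] ⊗ [0, 1] ⊗ w, so R[i,j,k] = a[i]·b[j]·w[k]. Pick indices with nonzero a[0]·b[1] = (1)·(1) = 1. Only the fibre through (0,1,·) is needed: R[0,1,:] = T[0,1,:] − Σₗ aₗ[0]bₗ[1]cₗ = [10, 9, -2] − (-2)·(0)·[-2, 1, -2] − (2)·(2)·[2, 2, -1] = [2, 1, 2]. Then w[k] = R[0,1,k] / 1 for each k, giving w = [2, 1, 2] / 1 = [2, 1, 2].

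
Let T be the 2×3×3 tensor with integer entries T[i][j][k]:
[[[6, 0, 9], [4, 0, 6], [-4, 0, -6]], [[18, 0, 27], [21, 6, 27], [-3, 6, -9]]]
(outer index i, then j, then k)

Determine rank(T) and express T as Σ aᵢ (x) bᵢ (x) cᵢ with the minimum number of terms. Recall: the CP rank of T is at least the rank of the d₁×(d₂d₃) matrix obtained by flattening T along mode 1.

rank(T) = 2

Lower bound: the mode-2 unfolding of T (rows indexed by j, columns by (i,k) = (0,0), (0,1), (0,2), (1,0), (1,1), (1,2)) is [[6, 0, 9, 18, 0, 27], [4, 0, 6, 21, 6, 27], [-4, 0, -6, -3, 6, -9]].
There the 2×2 minor on rows j ∈ {0, 1}, columns (i,k) ∈ {(0,0), (1,0)} is det [[6, 18], [4, 21]] = 54 ≠ 0, so this unfolding has rank ≥ 2; CP rank is at least every unfolding rank, so rank(T) ≥ 2. (Unfolding ranks only ever bound the CP rank from below — rank(T) can be strictly larger than all of them — so the matching upper bound has to come from an explicit 2-term decomposition.)
Upper bound — finding two terms. Write S_k = T[:,:,k] for the frontal slices: S₀ = [[6, 4, -4], [18, 21, -3]], S₁ = [[0, 0, 0], [0, 6, 6]], S₂ = [[9, 6, -6], [27, 27, -9]].
If T = a₁ (x) b₁ (x) c₁ + a₂ (x) b₂ (x) c₂ then each S_k = c₁[k]·a₁b₁ᵀ + c₂[k]·a₂b₂ᵀ. S₀ and S₁ are linearly independent, so a₁b₁ᵀ and a₂b₂ᵀ must span the same plane of matrices: they are the rank-1 matrices of the form x·S₀ + y·S₁.
The 2×2 minor of x·S₀ + y·S₁ on rows {0,1}, columns {0,1} is 54·x² + 36·xy = 18·(3·x + 2·y)(x), vanishing at (x:y) = (2:-3) and (0:1).
M₁ = 2·S₀ − 3·S₁ = [[12, 8, -8], [36, 24, -24]] = 4·[1, 3][3, 2, -2]ᵀ and M₂ = S₁ = [[0, 0, 0], [0, 6, 6]] = 6·[0, 1][0, 1, 1]ᵀ, so take a₁ = [1, 3], b₁ = [3, 2, -2], a₂ = [0, 1], b₂ = [0, 1, 1].
Each slice is an integer combination of E₁ = a₁b₁ᵀ and E₂ = a₂b₂ᵀ: S₀ = 2·E₁ + 9·E₂, S₁ = 6·E₂, S₂ = 3·E₁ + 9·E₂; reading off coefficients, c₁ = [2, 0, 3] and c₂ = [9, 6, 9].
Hence T = [1, 3] (x) [3, 2, -2] (x) [2, 0, 3] + [0, 1] (x) [0, 1, 1] (x) [9, 6, 9], so rank(T) ≤ 2.
These bounds meet, so rank(T) = 2.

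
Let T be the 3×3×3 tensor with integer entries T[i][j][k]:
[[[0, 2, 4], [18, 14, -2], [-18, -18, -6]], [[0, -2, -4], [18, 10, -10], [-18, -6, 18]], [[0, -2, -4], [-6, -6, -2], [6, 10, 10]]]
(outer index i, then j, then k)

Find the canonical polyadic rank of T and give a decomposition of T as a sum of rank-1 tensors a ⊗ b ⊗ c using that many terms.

rank(T) = 2

Lower bound: the mode-2 unfolding of T (rows indexed by j, columns by (i,k) = (0,0), (0,1), (0,2), (1,0), (1,1), (1,2), (2,0), (2,1), (2,2)) is [[0, 2, 4, 0, -2, -4, 0, -2, -4], [18, 14, -2, 18, 10, -10, -6, -6, -2], [-18, -18, -6, -18, -6, 18, 6, 10, 10]].
There the 2×2 minor on rows j ∈ {0, 1}, columns (i,k) ∈ {(0,0), (0,1)} is det [[0, 2], [18, 14]] = -36 ≠ 0, so this unfolding has rank ≥ 2; CP rank is at least every unfolding rank, so rank(T) ≥ 2. (This is only a lower bound: in general the CP rank may exceed every unfolding rank, so we still need to exhibit 2 rank-1 terms summing to T.)
Upper bound — finding two terms. Write S_k = T[:,:,k] for the frontal slices: S₀ = [[0, 18, -18], [0, 18, -18], [0, -6, 6]], S₁ = [[2, 14, -18], [-2, 10, -6], [-2, -6, 10]], S₂ = [[4, -2, -6], [-4, -10, 18], [-4, -2, 10]].
If T = a₁ ⊗ b₁ ⊗ c₁ + a₂ ⊗ b₂ ⊗ c₂ then each S_k = c₁[k]·a₁b₁ᵀ + c₂[k]·a₂b₂ᵀ. S₀ and S₁ are linearly independent, so a₁b₁ᵀ and a₂b₂ᵀ must span the same plane of matrices: they are the rank-1 matrices of the form x·S₀ + y·S₁.
The 2×2 minor of x·S₀ + y·S₁ on rows {0,1}, columns {0,1} is 72·xy + 48·y² = 24·(3·x + 2·y)(y), vanishing at (x:y) = (2:-3) and (1:0).
M₁ = 2·S₀ − 3·S₁ = [[-6, -6, 18], [6, 6, -18], [6, 6, -18]] = (-6)·[1, -1, -1][1, 1, -3]ᵀ and M₂ = S₀ = [[0, 18, -18], [0, 18, -18], [0, -6, 6]] = 6·[3, 3, -1][0, 1, -1]ᵀ, so take a₁ = [1, -1, -1], b₁ = [1, 1, -3], a₂ = [3, 3, -1], b₂ = [0, 1, -1].
Each slice is an integer combination of E₁ = a₁b₁ᵀ and E₂ = a₂b₂ᵀ: S₀ = 6·E₂, S₁ = 2·E₁ + 4·E₂, S₂ = 4·E₁ − 2·E₂; reading off coefficients, c₁ = [0, 2, 4] and c₂ = [6, 4, -2].
Hence T = [1, -1, -1] ⊗ [1, 1, -3] ⊗ [0, 2, 4] + [3, 3, -1] ⊗ [0, 1, -1] ⊗ [6, 4, -2], so rank(T) ≤ 2.
These bounds meet, so rank(T) = 2.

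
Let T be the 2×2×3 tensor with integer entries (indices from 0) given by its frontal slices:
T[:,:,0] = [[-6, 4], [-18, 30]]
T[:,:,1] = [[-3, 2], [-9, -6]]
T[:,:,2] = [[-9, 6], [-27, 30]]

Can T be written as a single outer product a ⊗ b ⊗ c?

The mode-1 unfolding of T (rows indexed by i, columns by (j,k) = (0,0), (0,1), (0,2), (1,0), (1,1), (1,2)) is [[-6, -3, -9, 4, 2, 6], [-18, -9, -27, 30, -6, 30]].
There the 2×2 minor on rows i ∈ {0, 1}, columns (j,k) ∈ {(0,0), (1,0)} is det [[-6, 4], [-18, 30]] = -108 ≠ 0, so this unfolding has rank ≥ 2; CP rank is at least every unfolding rank, so rank(T) ≥ 2.
In particular rank(T) ≥ 2 > 1, so T is not rank-1.

No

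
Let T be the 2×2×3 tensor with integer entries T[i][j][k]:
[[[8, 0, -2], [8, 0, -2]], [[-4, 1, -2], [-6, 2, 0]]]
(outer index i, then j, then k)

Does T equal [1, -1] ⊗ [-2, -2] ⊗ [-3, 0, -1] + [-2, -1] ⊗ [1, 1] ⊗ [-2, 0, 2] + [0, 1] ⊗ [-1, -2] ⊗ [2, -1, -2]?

No

Reconstruct entry (0,0,0) from the claimed factors: Σₗ aₗ[0]bₗ[0]cₗ[0] = (1)·(-2)·(-3) + (-2)·(1)·(-2) + (0)·(-1)·(2) = 10, but T[0,0,0] = 8. The claim is false.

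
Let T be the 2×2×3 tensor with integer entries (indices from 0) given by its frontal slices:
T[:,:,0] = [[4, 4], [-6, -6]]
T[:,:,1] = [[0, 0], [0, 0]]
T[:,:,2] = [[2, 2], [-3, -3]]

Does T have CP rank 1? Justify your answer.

Yes

The mode-1 fibre T[:,0,0] = [4, -6] gives a = [2, -3] (primitive direction); the mode-2 fibre T[0,:,0] = [4, 4] gives b = [1, 1]; then c[k] = T[0,0,k] / (a[0]·b[0]) = [4, 0, 2] / 2 = [2, 0, 1].
Expanding [2, -3] (x) [1, 1] (x) [2, 0, 1] reproduces all 12 entries of T, so T = [2, -3] (x) [1, 1] (x) [2, 0, 1] and rank(T) ≤ 1.
Equivalently every frontal slice T[:,:,k] is c[k] times the rank-1 matrix [2, -3] (x) [1, 1]. So T has rank 1 (it is nonzero).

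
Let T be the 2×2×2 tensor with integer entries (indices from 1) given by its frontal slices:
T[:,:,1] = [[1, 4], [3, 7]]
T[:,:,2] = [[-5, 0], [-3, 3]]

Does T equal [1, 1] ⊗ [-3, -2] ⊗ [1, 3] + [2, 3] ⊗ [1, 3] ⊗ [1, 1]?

Reconstruct entry (1,1,1) from the claimed factors: Σₗ aₗ[1]bₗ[1]cₗ[1] = (1)·(-3)·(1) + (2)·(1)·(1) = -1, but T[1,1,1] = 1. The claim is false.

No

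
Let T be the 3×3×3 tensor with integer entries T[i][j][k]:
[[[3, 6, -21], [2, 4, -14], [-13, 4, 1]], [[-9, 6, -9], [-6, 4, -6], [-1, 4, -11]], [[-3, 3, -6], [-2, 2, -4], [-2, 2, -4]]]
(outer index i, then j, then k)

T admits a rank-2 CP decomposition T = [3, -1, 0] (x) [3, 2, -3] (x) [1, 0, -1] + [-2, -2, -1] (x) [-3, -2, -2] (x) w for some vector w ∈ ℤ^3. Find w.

w = [-1, 1, -2]

Subtract the known terms from T to get the rank-1 residual R = [-2, -2, -1] (x) [-3, -2, -2] (x) w, so R[i,j,k] = a[i]·b[j]·w[k]. Pick indices with nonzero a[0]·b[0] = (-2)·(-3) = 6. Only the fibre through (0,0,·) is needed: R[0,0,:] = T[0,0,:] − Σₗ aₗ[0]bₗ[0]cₗ = [3, 6, -21] − (3)·(3)·[1, 0, -1] = [-6, 6, -12]. Then w[k] = R[0,0,k] / 6 for each k, giving w = [-6, 6, -12] / 6 = [-1, 1, -2].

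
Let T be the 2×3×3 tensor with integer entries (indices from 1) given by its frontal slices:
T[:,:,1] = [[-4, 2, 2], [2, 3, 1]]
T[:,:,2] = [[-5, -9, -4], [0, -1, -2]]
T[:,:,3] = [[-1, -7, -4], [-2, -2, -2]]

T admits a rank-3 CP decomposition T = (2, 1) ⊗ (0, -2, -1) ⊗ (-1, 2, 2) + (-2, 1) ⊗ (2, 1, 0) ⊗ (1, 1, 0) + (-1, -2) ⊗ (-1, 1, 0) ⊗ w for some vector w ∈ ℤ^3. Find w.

Subtract the known terms from T to get the rank-1 residual R = (-1, -2) ⊗ (-1, 1, 0) ⊗ w, so R[i,j,k] = a[i]·b[j]·w[k]. Pick indices with nonzero a[1]·b[1] = (-1)·(-1) = 1. Only the fibre through (1,1,·) is needed: R[1,1,:] = T[1,1,:] − Σₗ aₗ[1]bₗ[1]cₗ = [-4, -5, -1] − (2)·(0)·(-1, 2, 2) − (-2)·(2)·(1, 1, 0) = [0, -1, -1]. Then w[k] = R[1,1,k] / 1 for each k, giving w = [0, -1, -1] / 1 = (0, -1, -1).

w = (0, -1, -1)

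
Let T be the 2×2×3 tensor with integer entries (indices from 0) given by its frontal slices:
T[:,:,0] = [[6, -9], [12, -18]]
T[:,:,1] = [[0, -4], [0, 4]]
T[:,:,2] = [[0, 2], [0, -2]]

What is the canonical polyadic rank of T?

Lower bound: the mode-2 unfolding of T (rows indexed by j, columns by (i,k) = (0,0), (0,1), (0,2), (1,0), (1,1), (1,2)) is [[6, 0, 0, 12, 0, 0], [-9, -4, 2, -18, 4, -2]].
There the 2×2 minor on rows j ∈ {0, 1}, columns (i,k) ∈ {(0,0), (0,1)} is det [[6, 0], [-9, -4]] = -24 ≠ 0, so this unfolding has rank ≥ 2; CP rank is at least every unfolding rank, so rank(T) ≥ 2. (This is only a lower bound: in general the CP rank may exceed every unfolding rank, so we still need to exhibit 2 rank-1 terms summing to T.)
Upper bound — finding two terms. Write S_k = T[:,:,k] for the frontal slices: S₀ = [[6, -9], [12, -18]], S₁ = [[0, -4], [0, 4]], S₂ = [[0, 2], [0, -2]].
If T = a₁ ⊗ b₁ ⊗ c₁ + a₂ ⊗ b₂ ⊗ c₂ then each S_k = c₁[k]·a₁b₁ᵀ + c₂[k]·a₂b₂ᵀ. S₀ and S₁ are linearly independent, so a₁b₁ᵀ and a₂b₂ᵀ must span the same plane of matrices: they are the rank-1 matrices of the form x·S₀ + y·S₁.
det(x·S₀ + y·S₁) is 72·xy = 72·(y)(x), vanishing at (x:y) = (1:0) and (0:1).
M₁ = S₀ = [[6, -9], [12, -18]] = 3·[1, 2][2, -3]ᵀ and M₂ = S₁ = [[0, -4], [0, 4]] = (-4)·[1, -1][0, 1]ᵀ, so take a₁ = [1, 2], b₁ = [2, -3], a₂ = [1, -1], b₂ = [0, 1].
Each slice is an integer combination of E₁ = a₁b₁ᵀ and E₂ = a₂b₂ᵀ: S₀ = 3·E₁, S₁ = −4·E₂, S₂ = 2·E₂; reading off coefficients, c₁ = [3, 0, 0] and c₂ = [0, -4, 2].
Hence T = [1, 2] ⊗ [2, -3] ⊗ [3, 0, 0] + [1, -1] ⊗ [0, 1] ⊗ [0, -4, 2], so rank(T) ≤ 2.
These bounds meet, so rank(T) = 2.
Check entry T[0,1,0] = -9: (1)·(-3)·(3) + (1)·(1)·(0) = -9.

2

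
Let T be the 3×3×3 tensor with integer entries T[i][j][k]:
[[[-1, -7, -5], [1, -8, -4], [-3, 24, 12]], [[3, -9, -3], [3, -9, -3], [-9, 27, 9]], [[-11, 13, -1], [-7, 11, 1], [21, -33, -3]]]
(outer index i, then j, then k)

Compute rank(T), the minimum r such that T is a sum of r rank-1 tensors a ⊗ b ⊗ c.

Lower bound: the mode-1 unfolding of T (rows indexed by i, columns by (j,k) = (0,0), (0,1), (0,2), (1,0), (1,1), (1,2), (2,0), (2,1), (2,2)) is [[-1, -7, -5, 1, -8, -4, -3, 24, 12], [3, -9, -3, 3, -9, -3, -9, 27, 9], [-11, 13, -1, -7, 11, 1, 21, -33, -3]].
There the 2×2 minor on rows i ∈ {0, 1}, columns (j,k) ∈ {(0,0), (0,1)} is det [[-1, -7], [3, -9]] = 30 ≠ 0, so this unfolding has rank ≥ 2; CP rank is at least every unfolding rank, so rank(T) ≥ 2. (Flattening ranks never certify an upper bound on CP rank; for that we must actually write T with 2 rank-1 terms.)
Upper bound — finding two terms. Write S_k = T[:,:,k] for the frontal slices: S₀ = [[-1, 1, -3], [3, 3, -9], [-11, -7, 21]], S₁ = [[-7, -8, 24], [-9, -9, 27], [13, 11, -33]], S₂ = [[-5, -4, 12], [-3, -3, 9], [-1, 1, -3]].
If T = a₁ ⊗ b₁ ⊗ c₁ + a₂ ⊗ b₂ ⊗ c₂ then each S_k = c₁[k]·a₁b₁ᵀ + c₂[k]·a₂b₂ᵀ. S₀ and S₁ are linearly independent, so a₁b₁ᵀ and a₂b₂ᵀ must span the same plane of matrices: they are the rank-1 matrices of the form x·S₀ + y·S₁.
The 2×2 minor of x·S₀ + y·S₁ on rows {0,1}, columns {0,1} is −6·x² + 21·xy − 9·y² = (-3)·(x − 3·y)(2·x − y), vanishing at (x:y) = (3:1) and (1:2).
M₁ = 3·S₀ + S₁ = [[-10, -5, 15], [0, 0, 0], [-20, -10, 30]] = (-5)·[1, 0, 2][2, 1, -3]ᵀ and M₂ = S₀ + 2·S₁ = [[-15, -15, 45], [-15, -15, 45], [15, 15, -45]] = (-15)·[1, 1, -1][1, 1, -3]ᵀ, so take a₁ = [1, 0, 2], b₁ = [2, 1, -3], a₂ = [1, 1, -1], b₂ = [1, 1, -3].
Each slice is an integer combination of E₁ = a₁b₁ᵀ and E₂ = a₂b₂ᵀ: S₀ = −2·E₁ + 3·E₂, S₁ = E₁ − 9·E₂, S₂ = −E₁ − 3·E₂; reading off coefficients, c₁ = [-2, 1, -1] and c₂ = [3, -9, -3].
Hence T = [1, 0, 2] ⊗ [2, 1, -3] ⊗ [-2, 1, -1] + [1, 1, -1] ⊗ [1, 1, -3] ⊗ [3, -9, -3], so rank(T) ≤ 2.
These bounds meet, so rank(T) = 2.

2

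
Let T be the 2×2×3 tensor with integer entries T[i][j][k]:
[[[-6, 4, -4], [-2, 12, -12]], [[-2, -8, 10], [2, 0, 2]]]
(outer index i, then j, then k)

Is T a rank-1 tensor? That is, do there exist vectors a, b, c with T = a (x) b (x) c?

No

The mode-3 unfolding of T (rows indexed by k, columns by (i,j) = (0,0), (0,1), (1,0), (1,1)) is [[-6, -2, -2, 2], [4, 12, -8, 0], [-4, -12, 10, 2]].
There the 3×3 minor on rows k ∈ {0, 1, 2}, columns (i,j) ∈ {(0,0), (0,1), (1,0)} is det [[-6, -2, -2], [4, 12, -8], [-4, -12, 10]] = -128 ≠ 0, so this unfolding has rank ≥ 3; CP rank is at least every unfolding rank, so rank(T) ≥ 3.
In particular rank(T) ≥ 3 > 1, so T is not rank-1.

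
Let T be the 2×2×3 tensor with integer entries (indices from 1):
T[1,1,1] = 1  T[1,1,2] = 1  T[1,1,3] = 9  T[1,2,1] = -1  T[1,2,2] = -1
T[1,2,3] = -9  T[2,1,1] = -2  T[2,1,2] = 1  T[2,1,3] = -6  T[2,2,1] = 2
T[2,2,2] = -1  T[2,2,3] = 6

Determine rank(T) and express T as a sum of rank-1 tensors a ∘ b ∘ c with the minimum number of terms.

Lower bound: in the mode-1 unfolding of T (rows indexed by i, columns by (j,k)) the 2×2 minor on rows i ∈ {1, 2}, columns (j,k) ∈ {(1,1), (1,2)} is det [[1, 1], [-2, 1]] = 3 ≠ 0, so that unfolding has rank ≥ 2 and hence rank(T) ≥ 2 (CP rank is at least every unfolding rank, though it can be larger).
Upper bound: T[:,j,:] = b[j]·M for every slice, with b = [1, -1] and M = [[1, 1, 9], [-2, 1, -6]] (rows i, columns k).
Splitting M by its rows (i = 1, 2), M = [1, 0][1, 1, 9]ᵀ + [0, 1][-2, 1, -6]ᵀ.
Hence T = [1, 0] ∘ [1, -1] ∘ [1, 1, 9] + [0, 1] ∘ [1, -1] ∘ [-2, 1, -6], so rank(T) ≤ 2.
These bounds meet, so rank(T) = 2.

rank(T) = 2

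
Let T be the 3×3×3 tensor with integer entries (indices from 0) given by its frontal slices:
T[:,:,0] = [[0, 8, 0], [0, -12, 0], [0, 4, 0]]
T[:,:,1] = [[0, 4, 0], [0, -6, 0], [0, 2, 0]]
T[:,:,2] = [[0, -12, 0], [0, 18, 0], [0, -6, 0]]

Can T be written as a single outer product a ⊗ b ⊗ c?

Yes

The mode-1 fibre T[:,1,0] = [8, -12, 4] gives a = [2, -3, 1] (primitive direction); the mode-2 fibre T[0,:,0] = [0, 8, 0] gives b = [0, 1, 0]; then c[k] = T[0,1,k] / (a[0]·b[1]) = [8, 4, -12] / 2 = [4, 2, -6].
Expanding [2, -3, 1] ⊗ [0, 1, 0] ⊗ [4, 2, -6] reproduces all 27 entries of T, so T = [2, -3, 1] ⊗ [0, 1, 0] ⊗ [4, 2, -6] and rank(T) ≤ 1.
Equivalently every frontal slice T[:,:,k] is c[k] times the rank-1 matrix [2, -3, 1] ⊗ [0, 1, 0]. So T has rank 1 (it is nonzero).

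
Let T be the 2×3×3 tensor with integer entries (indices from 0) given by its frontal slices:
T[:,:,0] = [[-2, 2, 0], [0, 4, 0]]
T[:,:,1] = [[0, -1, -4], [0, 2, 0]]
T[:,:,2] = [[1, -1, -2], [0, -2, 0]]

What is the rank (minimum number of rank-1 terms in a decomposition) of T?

Lower bound: the mode-3 unfolding of T (rows indexed by k, columns by (i,j) = (0,0), (0,1), (0,2), (1,0), (1,1), (1,2)) is [[-2, 2, 0, 0, 4, 0], [0, -1, -4, 0, 2, 0], [1, -1, -2, 0, -2, 0]].
There the 3×3 minor on rows k ∈ {0, 1, 2}, columns (i,j) ∈ {(0,0), (0,1), (0,2)} is det [[-2, 2, 0], [0, -1, -4], [1, -1, -2]] = -4 ≠ 0, so this unfolding has rank ≥ 3; CP rank is at least every unfolding rank, so rank(T) ≥ 3. (This is only a lower bound: in general the CP rank may exceed every unfolding rank, so we still need to exhibit 3 rank-1 terms summing to T.)
Upper bound: T is a sum of 3 rank-1 terms, T = [1, -2] ∘ [0, 1, 0] ∘ [-2, -1, 1] + [1, 0] ∘ [0, 0, 1] ∘ [0, -4, -2] + [1, 0] ∘ [1, -2, 0] ∘ [-2, 0, 1] (one valid choice — decompositions are not unique — normalised so each a, b is primitive with positive first nonzero entry; check it by expanding all entries), so rank(T) ≤ 3.
These bounds meet, so rank(T) = 3.

3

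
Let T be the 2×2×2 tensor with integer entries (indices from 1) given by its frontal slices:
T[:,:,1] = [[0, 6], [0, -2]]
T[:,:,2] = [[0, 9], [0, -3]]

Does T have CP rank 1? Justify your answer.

Yes

The mode-1 fibre T[:,2,1] = [6, -2] gives a = [3, -1] (primitive direction); the mode-2 fibre T[1,:,1] = [0, 6] gives b = [0, 1]; then c[k] = T[1,2,k] / (a[1]·b[2]) = [6, 9] / 3 = [2, 3].
Expanding [3, -1] ⊗ [0, 1] ⊗ [2, 3] reproduces all 8 entries of T, so T = [3, -1] ⊗ [0, 1] ⊗ [2, 3] and rank(T) ≤ 1.
Equivalently every frontal slice T[:,:,k] is c[k] times the rank-1 matrix [3, -1] ⊗ [0, 1]. So T has rank 1 (it is nonzero).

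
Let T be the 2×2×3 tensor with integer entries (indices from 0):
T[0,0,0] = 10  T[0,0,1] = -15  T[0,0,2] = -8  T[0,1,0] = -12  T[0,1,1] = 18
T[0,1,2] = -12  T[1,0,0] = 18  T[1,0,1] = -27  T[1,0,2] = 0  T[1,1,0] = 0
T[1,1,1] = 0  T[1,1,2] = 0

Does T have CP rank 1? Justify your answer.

No

The mode-1 unfolding of T (rows indexed by i, columns by (j,k) = (0,0), (0,1), (0,2), (1,0), (1,1), (1,2)) is [[10, -15, -8, -12, 18, -12], [18, -27, 0, 0, 0, 0]].
There the 2×2 minor on rows i ∈ {0, 1}, columns (j,k) ∈ {(0,0), (0,2)} is det [[10, -8], [18, 0]] = 144 ≠ 0, so this unfolding has rank ≥ 2; CP rank is at least every unfolding rank, so rank(T) ≥ 2.
In particular rank(T) ≥ 2 > 1, so T is not rank-1.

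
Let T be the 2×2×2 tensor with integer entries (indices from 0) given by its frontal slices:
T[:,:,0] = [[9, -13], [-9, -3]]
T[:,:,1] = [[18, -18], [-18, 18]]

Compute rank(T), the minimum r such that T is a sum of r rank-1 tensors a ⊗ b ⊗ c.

2

Lower bound: the mode-1 unfolding of T (rows indexed by i, columns by (j,k) = (0,0), (0,1), (1,0), (1,1)) is [[9, 18, -13, -18], [-9, -18, -3, 18]].
There the 2×2 minor on rows i ∈ {0, 1}, columns (j,k) ∈ {(0,0), (1,0)} is det [[9, -13], [-9, -3]] = -144 ≠ 0, so this unfolding has rank ≥ 2; CP rank is at least every unfolding rank, so rank(T) ≥ 2. (This is only a lower bound: in general the CP rank may exceed every unfolding rank, so we still need to exhibit 2 rank-1 terms summing to T.)
Upper bound — finding two terms. Write S_k = T[:,:,k] for the frontal slices: S₀ = [[9, -13], [-9, -3]], S₁ = [[18, -18], [-18, 18]].
If T = a₁ ⊗ b₁ ⊗ c₁ + a₂ ⊗ b₂ ⊗ c₂ then each S_k = c₁[k]·a₁b₁ᵀ + c₂[k]·a₂b₂ᵀ. S₀ and S₁ are linearly independent, so a₁b₁ᵀ and a₂b₂ᵀ must span the same plane of matrices: they are the rank-1 matrices of the form x·S₀ + y·S₁.
det(x·S₀ + y·S₁) is −144·x² − 288·xy = (-144)·(x + 2·y)(x), vanishing at (x:y) = (2:-1) and (0:1).
M₁ = 2·S₀ − S₁ = [[0, -8], [0, -24]] = (-8)·[1, 3][0, 1]ᵀ and M₂ = S₁ = [[18, -18], [-18, 18]] = 18·[1, -1][1, -1]ᵀ, so take a₁ = [1, 3], b₁ = [0, 1], a₂ = [1, -1], b₂ = [1, -1].
Each slice is an integer combination of E₁ = a₁b₁ᵀ and E₂ = a₂b₂ᵀ: S₀ = −4·E₁ + 9·E₂, S₁ = 18·E₂; reading off coefficients, c₁ = [-4, 0] and c₂ = [9, 18].
Hence T = [1, 3] ⊗ [0, 1] ⊗ [-4, 0] + [1, -1] ⊗ [1, -1] ⊗ [9, 18], so rank(T) ≤ 2.
These bounds meet, so rank(T) = 2.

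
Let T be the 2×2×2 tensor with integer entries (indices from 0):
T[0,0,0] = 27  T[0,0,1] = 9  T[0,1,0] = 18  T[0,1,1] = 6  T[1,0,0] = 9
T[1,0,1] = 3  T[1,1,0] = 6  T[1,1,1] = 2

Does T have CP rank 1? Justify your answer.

The mode-1 fibre T[:,0,0] = [27, 9] gives a = (3, 1) (primitive direction); the mode-2 fibre T[0,:,0] = [27, 18] gives b = (3, 2); then c[k] = T[0,0,k] / (a[0]·b[0]) = [27, 9] / 9 = (3, 1).
Expanding (3, 1) ⊗ (3, 2) ⊗ (3, 1) reproduces all 8 entries of T, so T = (3, 1) ⊗ (3, 2) ⊗ (3, 1) and rank(T) ≤ 1.
Equivalently every frontal slice T[:,:,k] is c[k] times the rank-1 matrix (3, 1) ⊗ (3, 2). So T has rank 1 (it is nonzero).

Yes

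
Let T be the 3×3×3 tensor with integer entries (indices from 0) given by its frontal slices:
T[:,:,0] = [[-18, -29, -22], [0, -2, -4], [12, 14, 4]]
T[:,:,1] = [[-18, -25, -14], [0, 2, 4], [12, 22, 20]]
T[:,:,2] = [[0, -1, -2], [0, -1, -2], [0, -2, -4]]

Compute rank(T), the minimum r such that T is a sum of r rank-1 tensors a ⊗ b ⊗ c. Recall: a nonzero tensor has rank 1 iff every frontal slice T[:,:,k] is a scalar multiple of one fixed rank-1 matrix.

Lower bound: the mode-3 unfolding of T (rows indexed by k, columns by (i,j) = (0,0), (0,1), (0,2), (1,0), (1,1), (1,2), (2,0), (2,1), (2,2)) is [[-18, -29, -22, 0, -2, -4, 12, 14, 4], [-18, -25, -14, 0, 2, 4, 12, 22, 20], [0, -1, -2, 0, -1, -2, 0, -2, -4]].
There the 2×2 minor on rows k ∈ {0, 1}, columns (i,j) ∈ {(0,0), (0,1)} is det [[-18, -29], [-18, -25]] = -72 ≠ 0, so this unfolding has rank ≥ 2; CP rank is at least every unfolding rank, so rank(T) ≥ 2. (Flattening ranks never certify an upper bound on CP rank; for that we must actually write T with 2 rank-1 terms.)
Upper bound — finding two terms. Write S_k = T[:,:,k] for the frontal slices: S₀ = [[-18, -29, -22], [0, -2, -4], [12, 14, 4]], S₁ = [[-18, -25, -14], [0, 2, 4], [12, 22, 20]], S₂ = [[0, -1, -2], [0, -1, -2], [0, -2, -4]].
If T = a₁ ⊗ b₁ ⊗ c₁ + a₂ ⊗ b₂ ⊗ c₂ then each S_k = c₁[k]·a₁b₁ᵀ + c₂[k]·a₂b₂ᵀ. S₀ and S₁ are linearly independent, so a₁b₁ᵀ and a₂b₂ᵀ must span the same plane of matrices: they are the rank-1 matrices of the form x·S₀ + y·S₁.
The 2×2 minor of x·S₀ + y·S₁ on rows {0,1}, columns {0,1} is 36·x² − 36·y² = 36·(x − y)(x + y), vanishing at (x:y) = (1:1) and (1:-1).
M₁ = S₀ + S₁ = [[-36, -54, -36], [0, 0, 0], [24, 36, 24]] = (-6)·(3, 0, -2)(2, 3, 2)ᵀ and M₂ = S₀ − S₁ = [[0, -4, -8], [0, -4, -8], [0, -8, -16]] = (-4)·(1, 1, 2)(0, 1, 2)ᵀ, so take a₁ = (3, 0, -2), b₁ = (2, 3, 2), a₂ = (1, 1, 2), b₂ = (0, 1, 2).
Each slice is an integer combination of E₁ = a₁b₁ᵀ and E₂ = a₂b₂ᵀ: S₀ = −3·E₁ − 2·E₂, S₁ = −3·E₁ + 2·E₂, S₂ = −E₂; reading off coefficients, c₁ = (-3, -3, 0) and c₂ = (-2, 2, -1).
Hence T = (3, 0, -2) ⊗ (2, 3, 2) ⊗ (-3, -3, 0) + (1, 1, 2) ⊗ (0, 1, 2) ⊗ (-2, 2, -1), so rank(T) ≤ 2.
These bounds meet, so rank(T) = 2.

2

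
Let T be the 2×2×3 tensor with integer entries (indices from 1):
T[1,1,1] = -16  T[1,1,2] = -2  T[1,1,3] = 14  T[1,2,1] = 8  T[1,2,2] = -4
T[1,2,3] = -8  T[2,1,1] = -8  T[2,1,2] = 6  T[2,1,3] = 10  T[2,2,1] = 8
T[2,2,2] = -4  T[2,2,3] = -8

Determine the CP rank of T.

3

Lower bound: the mode-3 unfolding of T (rows indexed by k, columns by (i,j) = (1,1), (1,2), (2,1), (2,2)) is [[-16, 8, -8, 8], [-2, -4, 6, -4], [14, -8, 10, -8]].
There the 3×3 minor on rows k ∈ {1, 2, 3}, columns (i,j) ∈ {(1,1), (1,2), (2,1)} is det [[-16, 8, -8], [-2, -4, 6], [14, -8, 10]] = 128 ≠ 0, so this unfolding has rank ≥ 3; CP rank is at least every unfolding rank, so rank(T) ≥ 3. (Flattening ranks never certify an upper bound on CP rank; for that we must actually write T with 3 rank-1 terms.)
Upper bound: T is a sum of 3 rank-1 terms, T = [1, -1] ⊗ [1, 0] ⊗ [-4, -4, 2] + [1, 1] ⊗ [1, -2] ⊗ [-4, 2, 4] + [1, 1] ⊗ [1, 0] ⊗ [-8, 0, 8] (written with every a and b primitive with positive leading entry and the scale carried by c; CP decompositions are not unique, and this one is verified by expanding entrywise), so rank(T) ≤ 3.
These bounds meet, so rank(T) = 3.
Check entry T[2,1,1] = -8: (-1)·(1)·(-4) + (1)·(1)·(-4) + (1)·(1)·(-8) = -8.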